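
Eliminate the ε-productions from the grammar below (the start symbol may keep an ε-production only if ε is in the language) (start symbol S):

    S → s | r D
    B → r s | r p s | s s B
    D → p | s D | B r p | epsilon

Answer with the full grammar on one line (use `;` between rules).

Nullable nonterminals: {D}.
ε ∉ L(G), so no ε-production is kept.
Add the nullable-subset variants: S → r D gives r D | r. D → s D gives s D | s.

S → s | r D | r; B → r s | r p s | s s B; D → p | s D | s | B r p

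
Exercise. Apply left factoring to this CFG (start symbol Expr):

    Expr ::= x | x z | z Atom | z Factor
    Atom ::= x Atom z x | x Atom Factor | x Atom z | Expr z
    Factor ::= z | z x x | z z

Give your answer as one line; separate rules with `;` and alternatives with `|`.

Expr ::= x Expr1 | z Expr2; Atom ::= Expr z | x Atom Atom1; Factor ::= z Factor1; Expr1 ::= eps | z; Expr2 ::= Atom | Factor; Atom1 ::= Factor | z Atom11; Factor1 ::= eps | x x | z; Atom11 ::= x | eps

Expr has alternatives sharing prefix 'x': factor to Expr → x Expr1 with Expr1 → ε | z.
Expr has alternatives sharing prefix 'z': factor to Expr → z Expr2 with Expr2 → Atom | Factor.
Atom has alternatives sharing prefix 'x Atom': factor to Atom → x Atom Atom1 with Atom1 → z x | Factor | z.
Factor has alternatives sharing prefix 'z': factor to Factor → z Factor1 with Factor1 → ε | x x | z.
Atom1 has alternatives sharing prefix 'z': factor to Atom1 → z Atom11 with Atom11 → x | ε.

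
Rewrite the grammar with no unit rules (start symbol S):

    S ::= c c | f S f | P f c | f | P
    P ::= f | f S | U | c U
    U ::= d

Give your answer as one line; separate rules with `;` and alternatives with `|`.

Unit pairs: P ⇒* {U}; S ⇒* {P, U}.
For every A with A ⇒* B via unit rules, add B's non-unit alternatives to A; then delete every rule of the form X → Y.

S ::= d | c c | f S f | P f c | f | f S | c U; P ::= d | f | f S | c U; U ::= d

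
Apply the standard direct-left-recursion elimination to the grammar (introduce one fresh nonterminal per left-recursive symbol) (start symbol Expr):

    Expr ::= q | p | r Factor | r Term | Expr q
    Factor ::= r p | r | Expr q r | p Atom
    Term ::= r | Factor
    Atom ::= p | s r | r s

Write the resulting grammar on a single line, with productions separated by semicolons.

Expr is directly left-recursive.
For Expr: α = {q}, β = {q, p, r Factor, r Term}. Rewrite as Expr → β Expr1 and Expr1 → α Expr1 | ε.

Expr ::= q Expr1 | p Expr1 | r Factor Expr1 | r Term Expr1; Factor ::= r p | r | Expr q r | p Atom; Term ::= r | Factor; Atom ::= p | s r | r s; Expr1 ::= q Expr1 | ε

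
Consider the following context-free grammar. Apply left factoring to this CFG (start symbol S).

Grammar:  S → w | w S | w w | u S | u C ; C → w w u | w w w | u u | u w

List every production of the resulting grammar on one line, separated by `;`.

S has alternatives sharing prefix 'w': factor to S → w S' with S' → ε | S | w.
S has alternatives sharing prefix 'u': factor to S → u S'' with S'' → S | C.
C has alternatives sharing prefix 'w w': factor to C → w w C' with C' → u | w.
C has alternatives sharing prefix 'u': factor to C → u C'' with C'' → u | w.

S → w S' | u S''; C → w w C' | u C''; S' → ε | S | w; S'' → S | C; C' → u | w; C'' → u | w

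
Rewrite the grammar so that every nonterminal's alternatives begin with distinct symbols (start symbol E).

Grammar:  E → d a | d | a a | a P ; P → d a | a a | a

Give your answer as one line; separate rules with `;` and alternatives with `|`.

E → d E' | a E''; P → d a | a P'; E' → a | ε; E'' → a | P; P' → a | ε

E has alternatives sharing prefix 'd': factor to E → d E' with E' → a | ε.
E has alternatives sharing prefix 'a': factor to E → a E'' with E'' → a | P.
P has alternatives sharing prefix 'a': factor to P → a P' with P' → a | ε.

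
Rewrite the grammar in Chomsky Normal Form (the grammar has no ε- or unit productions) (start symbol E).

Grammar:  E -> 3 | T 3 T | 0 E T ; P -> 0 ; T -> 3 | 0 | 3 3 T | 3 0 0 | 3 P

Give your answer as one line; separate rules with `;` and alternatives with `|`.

E -> 3 | T Y1 | X2 Y2; P -> 0; T -> 3 | 0 | X1 Y3 | X1 Y4 | X1 P; X1 -> 3; X2 -> 0; Y1 -> X1 T; Y2 -> E T; Y3 -> X1 T; Y4 -> X2 X2

Introduce a nonterminal for each terminal appearing in a rule of length ≥ 2: X1 → 3, X2 → 0.
Binarize each right-hand side of length ≥ 3 by chaining fresh nonterminals (Y1, Y2, …): affected rules were E → T X1 T; E → X2 E T; T → X1 X1 T; T → X1 X2 X2.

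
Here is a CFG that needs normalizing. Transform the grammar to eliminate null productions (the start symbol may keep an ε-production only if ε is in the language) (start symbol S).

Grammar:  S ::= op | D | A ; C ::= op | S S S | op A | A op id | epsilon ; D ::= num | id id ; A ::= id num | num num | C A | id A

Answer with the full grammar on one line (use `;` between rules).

S ::= op | D | A; C ::= op | S S S | op A | A op id; D ::= num | id id; A ::= id num | num num | C A | id A

Nullable set = {C}.
ε ∉ L(G), so no ε-production is kept.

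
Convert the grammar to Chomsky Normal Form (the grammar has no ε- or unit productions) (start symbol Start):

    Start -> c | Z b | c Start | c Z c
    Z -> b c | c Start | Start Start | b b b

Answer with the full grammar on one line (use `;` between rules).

Start -> c | Z X1 | X2 Start | X2 Y1; Z -> X1 X2 | X2 Start | Start Start | X1 Y2; X1 -> b; X2 -> c; Y1 -> Z X2; Y2 -> X1 X1

Introduce a nonterminal for each terminal appearing in a rule of length ≥ 2: X1 → b, X2 → c.
Binarize each right-hand side of length ≥ 3 by chaining fresh nonterminals (Y1, Y2, …): affected rules were Start → X2 Z X2; Z → X1 X1 X1.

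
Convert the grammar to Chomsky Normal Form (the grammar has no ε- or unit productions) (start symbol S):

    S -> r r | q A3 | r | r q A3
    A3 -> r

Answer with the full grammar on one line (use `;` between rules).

Introduce a nonterminal for each terminal appearing in a rule of length ≥ 2: X1 → r, X2 → q.
Binarize each right-hand side of length ≥ 3 by chaining fresh nonterminals (Y1, Y2, …): affected rules were S → X1 X2 A3.

S -> X1 X1 | X2 A3 | r | X1 Y1; A3 -> r; X1 -> r; X2 -> q; Y1 -> X2 A3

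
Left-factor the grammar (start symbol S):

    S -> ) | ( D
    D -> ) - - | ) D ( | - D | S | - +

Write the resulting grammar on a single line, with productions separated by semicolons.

S -> ) | ( D; D -> S | ) D' | - D''; D' -> - - | D (; D'' -> D | +

D has alternatives sharing prefix ')': factor to D → ) D' with D' → - - | D (.
D has alternatives sharing prefix '-': factor to D → - D'' with D'' → D | +.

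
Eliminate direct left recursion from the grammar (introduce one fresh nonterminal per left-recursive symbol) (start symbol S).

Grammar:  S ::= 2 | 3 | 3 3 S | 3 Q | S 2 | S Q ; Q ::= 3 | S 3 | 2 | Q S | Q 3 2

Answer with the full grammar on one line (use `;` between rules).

Left recursion appears on S, Q.
For S: α = {2, Q}, β = {2, 3, 3 3 S, 3 Q}. Rewrite as S → β S' and S' → α S' | ε.
For Q: α = {S, 3 2}, β = {3, S 3, 2}. Rewrite as Q → β Q' and Q' → α Q' | ε.

S ::= 2 S' | 3 S' | 3 3 S S' | 3 Q S'; Q ::= 3 Q' | S 3 Q' | 2 Q'; S' ::= 2 S' | Q S' | epsilon; Q' ::= S Q' | 3 2 Q' | epsilon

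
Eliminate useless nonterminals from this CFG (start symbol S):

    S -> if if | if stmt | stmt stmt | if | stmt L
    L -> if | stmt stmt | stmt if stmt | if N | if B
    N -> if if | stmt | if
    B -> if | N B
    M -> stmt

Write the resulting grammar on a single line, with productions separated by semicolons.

S -> if if | if stmt | stmt stmt | if | stmt L; L -> if | stmt stmt | stmt if stmt | if N | if B; N -> if if | stmt | if; B -> if | N B

Generating nonterminals: {B, L, M, N, S}.
Reachable from S after that: {B, L, N, S}.
Removed useless symbols: {M} and every production mentioning them.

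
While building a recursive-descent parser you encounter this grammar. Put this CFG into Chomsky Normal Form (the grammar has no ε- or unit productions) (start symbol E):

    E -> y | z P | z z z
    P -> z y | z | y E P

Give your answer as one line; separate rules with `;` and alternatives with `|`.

Introduce a nonterminal for each terminal appearing in a rule of length ≥ 2: X1 → z, X2 → y.
Binarize each right-hand side of length ≥ 3 by chaining fresh nonterminals (Y1, Y2, …): affected rules were E → X1 X1 X1; P → X2 E P.

E -> y | X1 P | X1 Y1; P -> X1 X2 | z | X2 Y2; X1 -> z; X2 -> y; Y1 -> X1 X1; Y2 -> E P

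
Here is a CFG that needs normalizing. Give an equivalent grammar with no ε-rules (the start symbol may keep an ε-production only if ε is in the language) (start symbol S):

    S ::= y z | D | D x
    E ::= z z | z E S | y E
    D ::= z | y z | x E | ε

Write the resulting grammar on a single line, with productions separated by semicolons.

The nullable symbols are {D, S}.
ε ∈ L(G) since S is nullable, so keep S → ε.
Add the nullable-subset variants: S → D x gives D x | x. E → z E S gives z E S | z E.

S ::= y z | D | D x | x | ε; E ::= z z | z E S | z E | y E; D ::= z | y z | x E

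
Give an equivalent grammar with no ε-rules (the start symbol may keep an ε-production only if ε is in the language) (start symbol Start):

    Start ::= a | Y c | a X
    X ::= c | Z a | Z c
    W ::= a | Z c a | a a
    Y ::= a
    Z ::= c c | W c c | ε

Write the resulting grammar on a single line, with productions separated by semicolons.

Nullable nonterminals: {Z}.
ε ∉ L(G), so no ε-production is kept.
For each production, add variants omitting each subset of nullable occurrences: X → Z a gives Z a | a. W → Z c a gives Z c a | c a.

Start ::= a | Y c | a X; X ::= c | Z a | a | Z c; W ::= a | Z c a | c a | a a; Y ::= a; Z ::= c c | W c c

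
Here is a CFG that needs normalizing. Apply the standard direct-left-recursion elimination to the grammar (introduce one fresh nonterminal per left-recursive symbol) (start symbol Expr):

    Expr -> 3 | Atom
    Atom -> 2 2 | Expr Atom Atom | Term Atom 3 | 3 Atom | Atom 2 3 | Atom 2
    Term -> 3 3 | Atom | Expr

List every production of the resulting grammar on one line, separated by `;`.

Expr -> 3 | Atom; Atom -> 2 2 Atom1 | Expr Atom Atom Atom1 | Term Atom 3 Atom1 | 3 Atom Atom1; Term -> 3 3 | Atom | Expr; Atom1 -> 2 3 Atom1 | 2 Atom1 | epsilon

Left recursion appears on Atom.
For Atom: α = {2 3, 2}, β = {2 2, Expr Atom Atom, Term Atom 3, 3 Atom}. Rewrite as Atom → β Atom1 and Atom1 → α Atom1 | ε.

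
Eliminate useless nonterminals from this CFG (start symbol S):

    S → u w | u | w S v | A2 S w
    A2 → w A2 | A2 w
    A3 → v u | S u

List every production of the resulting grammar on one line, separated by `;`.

S → u w | u | w S v

Generating nonterminals: {A3, S}.
Reachable from S after that: {S}.
Removed useless symbols: {A2, A3} and every production mentioning them.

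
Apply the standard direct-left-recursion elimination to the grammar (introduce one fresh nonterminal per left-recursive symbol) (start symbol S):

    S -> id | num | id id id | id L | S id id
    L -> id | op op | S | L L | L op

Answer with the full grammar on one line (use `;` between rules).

S -> id S' | num S' | id id id S' | id L S'; L -> id L' | op op L' | S L'; S' -> id id S' | ε; L' -> L L' | op L' | ε

S, L are directly left-recursive.
For S: α = {id id}, β = {id, num, id id id, id L}. Rewrite as S → β S' and S' → α S' | ε.
For L: α = {L, op}, β = {id, op op, S}. Rewrite as L → β L' and L' → α L' | ε.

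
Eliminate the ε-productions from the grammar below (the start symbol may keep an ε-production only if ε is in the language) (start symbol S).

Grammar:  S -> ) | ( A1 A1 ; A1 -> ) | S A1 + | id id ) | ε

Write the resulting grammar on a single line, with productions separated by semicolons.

S -> ) | ( A1 A1 | ( A1 | (; A1 -> ) | S A1 + | S + | id id )

The nullable symbols are {A1}.
ε ∉ L(G), so no ε-production is kept.
For each production, add variants omitting each subset of nullable occurrences: S → ( A1 A1 gives ( A1 A1 | ( A1 | (. A1 → S A1 + gives S A1 + | S +.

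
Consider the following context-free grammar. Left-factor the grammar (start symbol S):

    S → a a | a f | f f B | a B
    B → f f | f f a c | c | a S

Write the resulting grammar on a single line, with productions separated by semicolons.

S has alternatives sharing prefix 'a': factor to S → a S' with S' → a | f | B.
B has alternatives sharing prefix 'f f': factor to B → f f B' with B' → ε | a c.

S → f f B | a S'; B → c | a S | f f B'; S' → a | f | B; B' → epsilon | a c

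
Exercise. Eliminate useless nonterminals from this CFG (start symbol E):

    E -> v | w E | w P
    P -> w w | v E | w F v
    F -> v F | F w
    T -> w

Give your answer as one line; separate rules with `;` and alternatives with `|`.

Generating nonterminals: {E, P, T}.
Reachable from E after that: {E, P}.
Removed useless symbols: {F, T} and every production mentioning them.

E -> v | w E | w P; P -> w w | v E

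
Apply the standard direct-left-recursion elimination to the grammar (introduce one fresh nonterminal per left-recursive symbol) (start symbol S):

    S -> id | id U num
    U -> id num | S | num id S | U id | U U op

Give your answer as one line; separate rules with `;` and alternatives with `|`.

S -> id | id U num; U -> id num U' | S U' | num id S U'; U' -> id U' | U op U' | ε

U is directly left-recursive.
For U: α = {id, U op}, β = {id num, S, num id S}. Rewrite as U → β U' and U' → α U' | ε.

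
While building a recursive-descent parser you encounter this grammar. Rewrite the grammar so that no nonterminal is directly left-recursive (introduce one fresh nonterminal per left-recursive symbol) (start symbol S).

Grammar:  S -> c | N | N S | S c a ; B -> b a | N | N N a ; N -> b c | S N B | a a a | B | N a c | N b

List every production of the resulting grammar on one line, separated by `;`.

Left recursion appears on S, N.
For S: α = {c a}, β = {c, N, N S}. Rewrite as S → β S' and S' → α S' | ε.
For N: α = {a c, b}, β = {b c, S N B, a a a, B}. Rewrite as N → β N' and N' → α N' | ε.

S -> c S' | N S' | N S S'; B -> b a | N | N N a; N -> b c N' | S N B N' | a a a N' | B N'; S' -> c a S' | ε; N' -> a c N' | b N' | ε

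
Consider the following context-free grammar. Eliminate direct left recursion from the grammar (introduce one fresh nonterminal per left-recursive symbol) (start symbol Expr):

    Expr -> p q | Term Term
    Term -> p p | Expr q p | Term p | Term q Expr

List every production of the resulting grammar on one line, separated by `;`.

Directly left-recursive nonterminal: Term.
For Term: α = {p, q Expr}, β = {p p, Expr q p}. Rewrite as Term → β Term1 and Term1 → α Term1 | ε.

Expr -> p q | Term Term; Term -> p p Term1 | Expr q p Term1; Term1 -> p Term1 | q Expr Term1 | ε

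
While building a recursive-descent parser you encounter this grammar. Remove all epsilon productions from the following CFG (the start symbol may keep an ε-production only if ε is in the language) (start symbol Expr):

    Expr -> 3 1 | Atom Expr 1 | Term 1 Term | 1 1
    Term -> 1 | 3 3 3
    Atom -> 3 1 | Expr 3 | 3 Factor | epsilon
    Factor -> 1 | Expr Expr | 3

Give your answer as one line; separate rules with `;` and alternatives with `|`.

Nullable set = {Atom}.
ε ∉ L(G), so no ε-production is kept.
Expand every rule over subsets of its nullable positions: Expr → Atom Expr 1 gives Atom Expr 1 | Expr 1.

Expr -> 3 1 | Atom Expr 1 | Expr 1 | Term 1 Term | 1 1; Term -> 1 | 3 3 3; Atom -> 3 1 | Expr 3 | 3 Factor; Factor -> 1 | Expr Expr | 3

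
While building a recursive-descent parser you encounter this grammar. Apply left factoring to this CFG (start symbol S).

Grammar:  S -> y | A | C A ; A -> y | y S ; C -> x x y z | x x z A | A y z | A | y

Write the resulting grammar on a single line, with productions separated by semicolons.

S -> y | A | C A; A -> y A'; C -> y | x x C' | A C''; A' -> ε | S; C' -> y z | z A; C'' -> y z | ε

A has alternatives sharing prefix 'y': factor to A → y A' with A' → ε | S.
C has alternatives sharing prefix 'x x': factor to C → x x C' with C' → y z | z A.
C has alternatives sharing prefix 'A': factor to C → A C'' with C'' → y z | ε.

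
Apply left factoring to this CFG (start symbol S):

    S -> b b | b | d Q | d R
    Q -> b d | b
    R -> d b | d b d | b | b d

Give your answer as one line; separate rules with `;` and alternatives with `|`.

S -> b S' | d S''; Q -> b Q'; R -> d b R' | b R''; S' -> b | epsilon; S'' -> Q | R; Q' -> d | epsilon; R' -> epsilon | d; R'' -> epsilon | d

S has alternatives sharing prefix 'b': factor to S → b S' with S' → b | ε.
S has alternatives sharing prefix 'd': factor to S → d S'' with S'' → Q | R.
Q has alternatives sharing prefix 'b': factor to Q → b Q' with Q' → d | ε.
R has alternatives sharing prefix 'd b': factor to R → d b R' with R' → ε | d.
R has alternatives sharing prefix 'b': factor to R → b R'' with R'' → ε | d.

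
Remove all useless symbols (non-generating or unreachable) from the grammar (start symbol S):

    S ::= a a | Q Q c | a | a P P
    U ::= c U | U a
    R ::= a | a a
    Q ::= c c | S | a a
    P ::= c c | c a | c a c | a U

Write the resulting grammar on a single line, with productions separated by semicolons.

Generating nonterminals: {P, Q, R, S}.
Reachable from S after that: {P, Q, S}.
Removed useless symbols: {R, U} and every production mentioning them.

S ::= a a | Q Q c | a | a P P; Q ::= c c | S | a a; P ::= c c | c a | c a c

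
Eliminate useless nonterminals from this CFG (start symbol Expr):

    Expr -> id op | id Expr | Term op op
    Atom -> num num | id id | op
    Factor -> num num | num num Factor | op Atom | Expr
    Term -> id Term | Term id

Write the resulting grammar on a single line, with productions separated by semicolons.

Expr -> id op | id Expr

Generating nonterminals: {Atom, Expr, Factor}.
Reachable from Expr after that: {Expr}.
Removed useless symbols: {Atom, Factor, Term} and every production mentioning them.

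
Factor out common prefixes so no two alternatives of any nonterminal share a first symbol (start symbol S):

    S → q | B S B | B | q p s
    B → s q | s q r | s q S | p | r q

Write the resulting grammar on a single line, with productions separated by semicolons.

S → q S' | B S''; B → p | r q | s q B'; S' → ε | p s; S'' → S B | ε; B' → ε | r | S

S has alternatives sharing prefix 'q': factor to S → q S' with S' → ε | p s.
S has alternatives sharing prefix 'B': factor to S → B S'' with S'' → S B | ε.
B has alternatives sharing prefix 's q': factor to B → s q B' with B' → ε | r | S.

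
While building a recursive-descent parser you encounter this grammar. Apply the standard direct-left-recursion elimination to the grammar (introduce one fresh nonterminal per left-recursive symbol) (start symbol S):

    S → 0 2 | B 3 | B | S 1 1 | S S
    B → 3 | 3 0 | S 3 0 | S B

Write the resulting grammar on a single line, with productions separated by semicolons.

S is directly left-recursive.
For S: α = {1 1, S}, β = {0 2, B 3, B}. Rewrite as S → β S' and S' → α S' | ε.

S → 0 2 S' | B 3 S' | B S'; B → 3 | 3 0 | S 3 0 | S B; S' → 1 1 S' | S S' | ε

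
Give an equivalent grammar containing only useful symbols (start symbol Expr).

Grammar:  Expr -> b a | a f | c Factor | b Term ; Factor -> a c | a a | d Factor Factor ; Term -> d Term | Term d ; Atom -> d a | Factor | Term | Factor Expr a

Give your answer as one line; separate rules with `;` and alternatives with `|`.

Expr -> b a | a f | c Factor; Factor -> a c | a a | d Factor Factor

Generating nonterminals: {Atom, Expr, Factor}.
Reachable from Expr after that: {Expr, Factor}.
Removed useless symbols: {Atom, Term} and every production mentioning them.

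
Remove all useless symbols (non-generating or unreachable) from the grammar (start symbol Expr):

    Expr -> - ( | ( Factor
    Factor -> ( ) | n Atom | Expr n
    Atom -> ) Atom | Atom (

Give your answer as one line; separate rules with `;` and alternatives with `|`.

Generating nonterminals: {Expr, Factor}.
Reachable from Expr after that: {Expr, Factor}.
Removed useless symbols: {Atom} and every production mentioning them.

Expr -> - ( | ( Factor; Factor -> ( ) | Expr n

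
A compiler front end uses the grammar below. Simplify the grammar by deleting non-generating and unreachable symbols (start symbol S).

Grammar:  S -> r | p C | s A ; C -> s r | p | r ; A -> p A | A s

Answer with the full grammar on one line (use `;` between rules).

S -> r | p C; C -> s r | p | r

Generating nonterminals: {C, S}.
Reachable from S after that: {C, S}.
Removed useless symbols: {A} and every production mentioning them.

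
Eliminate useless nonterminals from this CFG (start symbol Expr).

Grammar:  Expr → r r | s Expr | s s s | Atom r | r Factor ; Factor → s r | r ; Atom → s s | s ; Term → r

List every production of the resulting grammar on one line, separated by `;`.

Generating nonterminals: {Atom, Expr, Factor, Term}.
Reachable from Expr after that: {Atom, Expr, Factor}.
Removed useless symbols: {Term} and every production mentioning them.

Expr → r r | s Expr | s s s | Atom r | r Factor; Factor → s r | r; Atom → s s | s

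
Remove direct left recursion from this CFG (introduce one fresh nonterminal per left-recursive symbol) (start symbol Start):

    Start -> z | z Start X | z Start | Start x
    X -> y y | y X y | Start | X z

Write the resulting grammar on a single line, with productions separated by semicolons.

Start -> z Start1 | z Start X Start1 | z Start Start1; X -> y y X1 | y X y X1 | Start X1; Start1 -> x Start1 | ε; X1 -> z X1 | ε

Start, X are directly left-recursive.
For Start: α = {x}, β = {z, z Start X, z Start}. Rewrite as Start → β Start1 and Start1 → α Start1 | ε.
For X: α = {z}, β = {y y, y X y, Start}. Rewrite as X → β X1 and X1 → α X1 | ε.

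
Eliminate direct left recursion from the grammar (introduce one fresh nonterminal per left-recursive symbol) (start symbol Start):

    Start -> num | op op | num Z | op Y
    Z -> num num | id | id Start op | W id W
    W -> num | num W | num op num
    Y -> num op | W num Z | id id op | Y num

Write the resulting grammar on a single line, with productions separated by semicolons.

Directly left-recursive nonterminal: Y.
For Y: α = {num}, β = {num op, W num Z, id id op}. Rewrite as Y → β Y1 and Y1 → α Y1 | ε.

Start -> num | op op | num Z | op Y; Z -> num num | id | id Start op | W id W; W -> num | num W | num op num; Y -> num op Y1 | W num Z Y1 | id id op Y1; Y1 -> num Y1 | ε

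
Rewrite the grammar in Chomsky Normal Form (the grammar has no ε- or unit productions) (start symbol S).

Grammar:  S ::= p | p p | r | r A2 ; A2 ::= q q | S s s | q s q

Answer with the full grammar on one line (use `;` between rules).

S ::= p | X1 X1 | r | X2 A2; A2 ::= X3 X3 | S Y1 | X3 Y2; X1 ::= p; X2 ::= r; X3 ::= q; X4 ::= s; Y1 ::= X4 X4; Y2 ::= X4 X3

Introduce a nonterminal for each terminal appearing in a rule of length ≥ 2: X1 → p, X2 → r, X3 → q, X4 → s.
Binarize each right-hand side of length ≥ 3 by chaining fresh nonterminals (Y1, Y2, …): affected rules were A2 → S X4 X4; A2 → X3 X4 X3.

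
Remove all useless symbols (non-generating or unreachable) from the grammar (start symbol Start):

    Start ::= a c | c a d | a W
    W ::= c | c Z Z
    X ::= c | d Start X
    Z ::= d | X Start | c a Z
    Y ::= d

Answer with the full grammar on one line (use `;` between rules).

Generating nonterminals: {Start, W, X, Y, Z}.
Reachable from Start after that: {Start, W, X, Z}.
Removed useless symbols: {Y} and every production mentioning them.

Start ::= a c | c a d | a W; W ::= c | c Z Z; X ::= c | d Start X; Z ::= d | X Start | c a Z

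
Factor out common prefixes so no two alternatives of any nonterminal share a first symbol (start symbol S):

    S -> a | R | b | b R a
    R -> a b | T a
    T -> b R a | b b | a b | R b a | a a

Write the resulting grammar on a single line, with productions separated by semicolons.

S has alternatives sharing prefix 'b': factor to S → b S' with S' → ε | R a.
T has alternatives sharing prefix 'b': factor to T → b T' with T' → R a | b.
T has alternatives sharing prefix 'a': factor to T → a T'' with T'' → b | a.

S -> a | R | b S'; R -> a b | T a; T -> R b a | b T' | a T''; S' -> eps | R a; T' -> R a | b; T'' -> b | a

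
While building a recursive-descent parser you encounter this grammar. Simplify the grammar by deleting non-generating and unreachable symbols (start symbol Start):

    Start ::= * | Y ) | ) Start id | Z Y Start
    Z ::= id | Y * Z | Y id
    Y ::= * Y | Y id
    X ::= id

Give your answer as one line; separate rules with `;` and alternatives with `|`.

Start ::= * | ) Start id

Generating nonterminals: {Start, X, Z}.
Reachable from Start after that: {Start}.
Removed useless symbols: {X, Y, Z} and every production mentioning them.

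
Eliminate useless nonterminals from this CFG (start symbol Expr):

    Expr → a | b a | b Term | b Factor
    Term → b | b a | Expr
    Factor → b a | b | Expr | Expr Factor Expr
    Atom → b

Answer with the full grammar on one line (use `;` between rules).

Generating nonterminals: {Atom, Expr, Factor, Term}.
Reachable from Expr after that: {Expr, Factor, Term}.
Removed useless symbols: {Atom} and every production mentioning them.

Expr → a | b a | b Term | b Factor; Term → b | b a | Expr; Factor → b a | b | Expr | Expr Factor Expr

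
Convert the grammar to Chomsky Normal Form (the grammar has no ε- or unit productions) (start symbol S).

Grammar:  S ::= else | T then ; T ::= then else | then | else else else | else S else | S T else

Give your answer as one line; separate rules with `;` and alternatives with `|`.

Introduce a nonterminal for each terminal appearing in a rule of length ≥ 2: X1 → then, X2 → else.
Binarize each right-hand side of length ≥ 3 by chaining fresh nonterminals (Y1, Y2, …): affected rules were T → X2 X2 X2; T → X2 S X2; T → S T X2.

S ::= else | T X1; T ::= X1 X2 | then | X2 Y1 | X2 Y2 | S Y3; X1 ::= then; X2 ::= else; Y1 ::= X2 X2; Y2 ::= S X2; Y3 ::= T X2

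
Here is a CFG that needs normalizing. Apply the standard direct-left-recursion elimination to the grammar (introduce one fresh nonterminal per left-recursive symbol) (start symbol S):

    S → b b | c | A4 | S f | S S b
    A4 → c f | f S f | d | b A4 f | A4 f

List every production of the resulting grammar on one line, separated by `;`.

S → b b S' | c S' | A4 S'; A4 → c f A4' | f S f A4' | d A4' | b A4 f A4'; S' → f S' | S b S' | ε; A4' → f A4' | ε

Directly left-recursive nonterminals: S, A4.
For S: α = {f, S b}, β = {b b, c, A4}. Rewrite as S → β S' and S' → α S' | ε.
For A4: α = {f}, β = {c f, f S f, d, b A4 f}. Rewrite as A4 → β A4' and A4' → α A4' | ε.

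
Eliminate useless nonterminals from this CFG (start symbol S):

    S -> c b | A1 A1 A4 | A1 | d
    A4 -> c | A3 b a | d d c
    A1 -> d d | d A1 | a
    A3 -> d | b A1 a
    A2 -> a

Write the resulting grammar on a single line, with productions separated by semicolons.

S -> c b | A1 A1 A4 | A1 | d; A4 -> c | A3 b a | d d c; A1 -> d d | d A1 | a; A3 -> d | b A1 a

Generating nonterminals: {A1, A2, A3, A4, S}.
Reachable from S after that: {A1, A3, A4, S}.
Removed useless symbols: {A2} and every production mentioning them.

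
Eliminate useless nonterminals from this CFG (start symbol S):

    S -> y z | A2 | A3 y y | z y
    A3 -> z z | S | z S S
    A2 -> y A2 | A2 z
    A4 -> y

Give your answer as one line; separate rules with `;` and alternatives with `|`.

Generating nonterminals: {A3, A4, S}.
Reachable from S after that: {A3, S}.
Removed useless symbols: {A2, A4} and every production mentioning them.

S -> y z | A3 y y | z y; A3 -> z z | S | z S S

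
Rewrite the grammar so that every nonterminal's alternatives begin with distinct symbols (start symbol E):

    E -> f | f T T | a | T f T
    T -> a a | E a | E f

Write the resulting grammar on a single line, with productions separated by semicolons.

E -> a | T f T | f E'; T -> a a | E T'; E' -> epsilon | T T; T' -> a | f

E has alternatives sharing prefix 'f': factor to E → f E' with E' → ε | T T.
T has alternatives sharing prefix 'E': factor to T → E T' with T' → a | f.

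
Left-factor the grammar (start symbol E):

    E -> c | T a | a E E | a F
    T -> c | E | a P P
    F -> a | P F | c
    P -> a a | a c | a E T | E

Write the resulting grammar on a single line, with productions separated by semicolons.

E has alternatives sharing prefix 'a': factor to E → a E' with E' → E E | F.
P has alternatives sharing prefix 'a': factor to P → a P' with P' → a | c | E T.

E -> c | T a | a E'; T -> c | E | a P P; F -> a | P F | c; P -> E | a P'; E' -> E E | F; P' -> a | c | E T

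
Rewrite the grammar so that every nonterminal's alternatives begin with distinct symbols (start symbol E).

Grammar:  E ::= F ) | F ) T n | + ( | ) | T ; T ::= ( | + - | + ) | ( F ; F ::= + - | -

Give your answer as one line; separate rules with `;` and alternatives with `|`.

E ::= + ( | ) | T | F ) E'; T ::= ( T' | + T''; F ::= + - | -; E' ::= ε | T n; T' ::= ε | F; T'' ::= - | )

E has alternatives sharing prefix 'F )': factor to E → F ) E' with E' → ε | T n.
T has alternatives sharing prefix '(': factor to T → ( T' with T' → ε | F.
T has alternatives sharing prefix '+': factor to T → + T'' with T'' → - | ).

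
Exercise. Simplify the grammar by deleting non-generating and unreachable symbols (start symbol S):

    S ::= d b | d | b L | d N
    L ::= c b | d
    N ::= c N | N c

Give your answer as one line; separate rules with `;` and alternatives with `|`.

S ::= d b | d | b L; L ::= c b | d

Generating nonterminals: {L, S}.
Reachable from S after that: {L, S}.
Removed useless symbols: {N} and every production mentioning them.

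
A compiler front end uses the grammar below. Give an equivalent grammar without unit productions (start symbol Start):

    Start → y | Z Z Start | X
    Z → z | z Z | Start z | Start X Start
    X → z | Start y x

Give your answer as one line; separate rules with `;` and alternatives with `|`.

Start → y | Z Z Start | z | Start y x; Z → z | z Z | Start z | Start X Start; X → z | Start y x

Unit pairs: Start ⇒* {X}.
Replace each nonterminal's rules with the union of the non-unit rules of every nonterminal it unit-derives.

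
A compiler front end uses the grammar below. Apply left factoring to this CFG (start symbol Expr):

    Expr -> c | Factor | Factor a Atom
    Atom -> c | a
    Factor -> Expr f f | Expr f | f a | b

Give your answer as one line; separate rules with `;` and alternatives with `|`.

Expr -> c | Factor Expr1; Atom -> c | a; Factor -> f a | b | Expr f Factor1; Expr1 -> epsilon | a Atom; Factor1 -> f | epsilon

Expr has alternatives sharing prefix 'Factor': factor to Expr → Factor Expr1 with Expr1 → ε | a Atom.
Factor has alternatives sharing prefix 'Expr f': factor to Factor → Expr f Factor1 with Factor1 → f | ε.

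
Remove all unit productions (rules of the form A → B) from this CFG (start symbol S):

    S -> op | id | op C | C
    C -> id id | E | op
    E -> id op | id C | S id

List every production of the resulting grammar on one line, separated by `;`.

Unit pairs: C ⇒* {E}; S ⇒* {C, E}.
For each unit pair (A, B), copy every non-unit production of B to A, then drop all unit productions.

S -> id op | id C | S id | id id | op | id | op C; C -> id op | id C | S id | id id | op; E -> id op | id C | S id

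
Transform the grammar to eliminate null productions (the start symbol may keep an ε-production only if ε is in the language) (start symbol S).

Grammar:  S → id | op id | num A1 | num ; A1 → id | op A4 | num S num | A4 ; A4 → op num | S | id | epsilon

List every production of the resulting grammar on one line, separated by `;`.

S → id | op id | num A1 | num; A1 → id | op A4 | op | num S num | A4; A4 → op num | S | id

The nullable symbols are {A1, A4}.
ε ∉ L(G), so no ε-production is kept.
For each production, add variants omitting each subset of nullable occurrences: S → num A1 gives num A1 | num. A1 → op A4 gives op A4 | op.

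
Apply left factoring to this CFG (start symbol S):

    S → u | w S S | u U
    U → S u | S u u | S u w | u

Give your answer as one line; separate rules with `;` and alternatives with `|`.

S → w S S | u S'; U → u | S u U'; S' → epsilon | U; U' → epsilon | u | w

S has alternatives sharing prefix 'u': factor to S → u S' with S' → ε | U.
U has alternatives sharing prefix 'S u': factor to U → S u U' with U' → ε | u | w.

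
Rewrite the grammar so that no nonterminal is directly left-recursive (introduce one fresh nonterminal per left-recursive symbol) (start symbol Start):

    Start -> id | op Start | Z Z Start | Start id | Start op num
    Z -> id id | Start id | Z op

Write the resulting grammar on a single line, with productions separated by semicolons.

Directly left-recursive nonterminals: Start, Z.
For Start: α = {id, op num}, β = {id, op Start, Z Z Start}. Rewrite as Start → β Start1 and Start1 → α Start1 | ε.
For Z: α = {op}, β = {id id, Start id}. Rewrite as Z → β Z1 and Z1 → α Z1 | ε.

Start -> id Start1 | op Start Start1 | Z Z Start Start1; Z -> id id Z1 | Start id Z1; Start1 -> id Start1 | op num Start1 | ε; Z1 -> op Z1 | ε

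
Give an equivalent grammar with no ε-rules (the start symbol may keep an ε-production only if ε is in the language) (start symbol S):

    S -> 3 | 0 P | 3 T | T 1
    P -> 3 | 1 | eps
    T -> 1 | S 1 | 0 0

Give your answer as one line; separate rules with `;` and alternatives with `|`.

The nullable symbols are {P}.
ε ∉ L(G), so no ε-production is kept.
Add the nullable-subset variants: S → 0 P gives 0 P | 0.

S -> 3 | 0 P | 0 | 3 T | T 1; P -> 3 | 1; T -> 1 | S 1 | 0 0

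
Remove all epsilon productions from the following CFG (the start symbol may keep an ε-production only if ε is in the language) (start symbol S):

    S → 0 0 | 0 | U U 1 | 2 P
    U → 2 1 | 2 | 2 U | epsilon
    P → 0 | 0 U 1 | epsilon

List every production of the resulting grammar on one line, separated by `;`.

The nullable symbols are {P, U}.
ε ∉ L(G), so no ε-production is kept.
For each production, add variants omitting each subset of nullable occurrences: S → U U 1 gives U U 1 | U 1 | 1. S → 2 P gives 2 P | 2. P → 0 U 1 gives 0 U 1 | 0 1.

S → 0 0 | 0 | U U 1 | U 1 | 1 | 2 P | 2; U → 2 1 | 2 | 2 U; P → 0 | 0 U 1 | 0 1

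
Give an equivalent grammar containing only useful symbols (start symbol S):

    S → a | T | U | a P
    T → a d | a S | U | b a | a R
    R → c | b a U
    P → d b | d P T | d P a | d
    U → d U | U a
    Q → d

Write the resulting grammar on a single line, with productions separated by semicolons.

S → a | T | a P; T → a d | a S | b a | a R; R → c; P → d b | d P T | d P a | d

Generating nonterminals: {P, Q, R, S, T}.
Reachable from S after that: {P, R, S, T}.
Removed useless symbols: {Q, U} and every production mentioning them.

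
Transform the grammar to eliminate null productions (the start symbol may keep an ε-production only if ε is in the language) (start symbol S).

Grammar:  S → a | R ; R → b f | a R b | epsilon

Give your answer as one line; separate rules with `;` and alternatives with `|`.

S → a | R | ε; R → b f | a R b | a b

Nullable set = {R, S}.
ε ∈ L(G) since S is nullable, so keep S → ε.
Expand every rule over subsets of its nullable positions: R → a R b gives a R b | a b.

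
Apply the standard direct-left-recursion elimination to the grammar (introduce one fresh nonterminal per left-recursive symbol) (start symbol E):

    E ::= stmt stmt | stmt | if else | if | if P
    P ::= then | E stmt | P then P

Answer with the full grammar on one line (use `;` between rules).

E ::= stmt stmt | stmt | if else | if | if P; P ::= then P' | E stmt P'; P' ::= then P P' | ε

P is directly left-recursive.
For P: α = {then P}, β = {then, E stmt}. Rewrite as P → β P' and P' → α P' | ε.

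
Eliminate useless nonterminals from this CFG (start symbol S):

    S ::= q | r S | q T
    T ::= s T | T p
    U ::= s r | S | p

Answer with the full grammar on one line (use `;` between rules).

S ::= q | r S

Generating nonterminals: {S, U}.
Reachable from S after that: {S}.
Removed useless symbols: {T, U} and every production mentioning them.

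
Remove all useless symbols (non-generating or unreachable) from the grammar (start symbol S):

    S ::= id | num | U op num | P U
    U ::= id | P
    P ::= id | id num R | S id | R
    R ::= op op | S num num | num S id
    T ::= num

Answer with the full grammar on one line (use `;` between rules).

S ::= id | num | U op num | P U; U ::= id | P; P ::= id | id num R | S id | R; R ::= op op | S num num | num S id

Generating nonterminals: {P, R, S, T, U}.
Reachable from S after that: {P, R, S, U}.
Removed useless symbols: {T} and every production mentioning them.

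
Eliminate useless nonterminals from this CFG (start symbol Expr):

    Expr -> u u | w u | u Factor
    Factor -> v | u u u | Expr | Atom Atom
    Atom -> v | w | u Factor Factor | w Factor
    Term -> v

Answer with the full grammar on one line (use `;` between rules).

Generating nonterminals: {Atom, Expr, Factor, Term}.
Reachable from Expr after that: {Atom, Expr, Factor}.
Removed useless symbols: {Term} and every production mentioning them.

Expr -> u u | w u | u Factor; Factor -> v | u u u | Expr | Atom Atom; Atom -> v | w | u Factor Factor | w Factor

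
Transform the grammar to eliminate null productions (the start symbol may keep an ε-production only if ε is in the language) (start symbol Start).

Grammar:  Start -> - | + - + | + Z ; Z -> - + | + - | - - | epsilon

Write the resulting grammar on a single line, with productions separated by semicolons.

Nullable nonterminals: {Z}.
ε ∉ L(G), so no ε-production is kept.
For each production, add variants omitting each subset of nullable occurrences: Start → + Z gives + Z | +.

Start -> - | + - + | + Z | +; Z -> - + | + - | - -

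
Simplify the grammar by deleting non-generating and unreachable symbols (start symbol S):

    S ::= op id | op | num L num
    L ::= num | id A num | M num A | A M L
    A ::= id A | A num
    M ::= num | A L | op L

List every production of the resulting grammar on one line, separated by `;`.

S ::= op id | op | num L num; L ::= num

Generating nonterminals: {L, M, S}.
Reachable from S after that: {L, S}.
Removed useless symbols: {A, M} and every production mentioning them.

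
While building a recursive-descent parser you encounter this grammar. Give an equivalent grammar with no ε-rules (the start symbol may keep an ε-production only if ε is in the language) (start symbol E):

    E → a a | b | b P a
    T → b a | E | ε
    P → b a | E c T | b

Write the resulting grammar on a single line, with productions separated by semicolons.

Nullable set = {T}.
ε ∉ L(G), so no ε-production is kept.
For each production, add variants omitting each subset of nullable occurrences: P → E c T gives E c T | E c.

E → a a | b | b P a; T → b a | E; P → b a | E c T | E c | b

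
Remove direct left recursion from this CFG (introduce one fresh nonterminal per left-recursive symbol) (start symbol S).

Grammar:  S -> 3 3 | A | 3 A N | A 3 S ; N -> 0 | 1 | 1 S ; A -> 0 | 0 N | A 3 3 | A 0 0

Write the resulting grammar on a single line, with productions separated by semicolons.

S -> 3 3 | A | 3 A N | A 3 S; N -> 0 | 1 | 1 S; A -> 0 A' | 0 N A'; A' -> 3 3 A' | 0 0 A' | eps

A is directly left-recursive.
For A: α = {3 3, 0 0}, β = {0, 0 N}. Rewrite as A → β A' and A' → α A' | ε.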